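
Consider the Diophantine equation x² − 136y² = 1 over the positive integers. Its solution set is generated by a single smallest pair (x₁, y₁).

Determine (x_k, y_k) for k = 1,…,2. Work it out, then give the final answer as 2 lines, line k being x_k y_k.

35 3
2449 210

√136 = [11; 1,1,1,22, …], period ℓ=4 (even) → k=3
i=0: a=11 ⇒ p=11, q=1
…
i=2: a=1 ⇒ p=23, q=2
i=3: a=1 ⇒ p=35, q=3
fundamental: x₁=35, y₁=3  (since 1225 − 136·9 = 1)
n=2: (35,3)∘(35,3) = (35·35+136·3·3, 35·3+3·35) = (2449,210)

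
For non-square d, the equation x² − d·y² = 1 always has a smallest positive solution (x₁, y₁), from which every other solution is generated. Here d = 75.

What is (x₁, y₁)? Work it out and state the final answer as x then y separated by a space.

[8; 1,1,1,16] for √75; ℓ=4 ⇒ convergent index 3
i=0: a=8 ⇒ p=8, q=1
i=1: a=1 ⇒ p=9, q=1
i=2: a=1 ⇒ p=17, q=2
i=3: a=1 ⇒ p=26, q=3
(x₁, y₁) = (26, 3);  26² − 75·3² = 1 ✓

26 3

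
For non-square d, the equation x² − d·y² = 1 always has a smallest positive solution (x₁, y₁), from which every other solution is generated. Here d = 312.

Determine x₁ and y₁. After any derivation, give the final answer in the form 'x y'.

[17; 1,1,1,34] for √312; ℓ=4 ⇒ convergent index 3
k=0  a_k=17  p_k/q_k = 17/1
k=1  a_k=1  p_k/q_k = 18/1
k=2  a_k=1  p_k/q_k = 35/2
k=3  a_k=1  p_k/q_k = 53/3
→ (53, 3).  Check: 53²=2809, 312·3²=2808, difference 1.

53 3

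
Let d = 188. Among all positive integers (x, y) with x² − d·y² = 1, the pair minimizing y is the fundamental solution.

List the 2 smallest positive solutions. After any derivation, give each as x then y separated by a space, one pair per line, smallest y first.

[13; 1,2,2,6,2,2,1,26] for √188; ℓ=8 ⇒ convergent index 7
i=0: a=13 ⇒ p=13, q=1
i=1: a=1 ⇒ p=14, q=1
…
i=4: a=6 ⇒ p=617, q=45
i=5: a=2 ⇒ p=1330, q=97
i=6: a=2 ⇒ p=3277, q=239
i=7: a=1 ⇒ p=4607, q=336
(x₁, y₁) = (4607, 336);  4607² − 188·336² = 1 ✓
n=2: (4607,336)∘(4607,336) = (4607·4607+188·336·336, 4607·336+336·4607) = (42448897,3095904)

4607 336
42448897 3095904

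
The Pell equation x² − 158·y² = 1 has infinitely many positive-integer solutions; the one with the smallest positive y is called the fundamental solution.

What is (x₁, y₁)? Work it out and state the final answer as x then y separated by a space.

√158 → a₀=12, period (1,1,3,12,3,1,1,24); ℓ=8 even so k=7
i=0: a=12 ⇒ p=12, q=1
i=1: a=1 ⇒ p=13, q=1
i=2: a=1 ⇒ p=25, q=2
i=3: a=3 ⇒ p=88, q=7
i=4: a=12 ⇒ p=1081, q=86
…
i=6: a=1 ⇒ p=4412, q=351
i=7: a=1 ⇒ p=7743, q=616
(x₁, y₁) = (7743, 616);  7743² − 158·616² = 1 ✓

7743 616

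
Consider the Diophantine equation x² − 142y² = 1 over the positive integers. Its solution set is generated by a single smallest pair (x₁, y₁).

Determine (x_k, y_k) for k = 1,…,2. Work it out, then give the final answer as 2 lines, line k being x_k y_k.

[11; 1,10,1,22] for √142; ℓ=4 ⇒ convergent index 3
k=0  a_k=11  p_k/q_k = 11/1
…
k=2  a_k=10  p_k/q_k = 131/11
k=3  a_k=1  p_k/q_k = 143/12
(x₁, y₁) = (143, 12);  143² − 142·12² = 1 ✓
(x_2, y_2) = (143·143 + 142·12·12, 143·12 + 12·143) = (40897, 3432)

143 12
40897 3432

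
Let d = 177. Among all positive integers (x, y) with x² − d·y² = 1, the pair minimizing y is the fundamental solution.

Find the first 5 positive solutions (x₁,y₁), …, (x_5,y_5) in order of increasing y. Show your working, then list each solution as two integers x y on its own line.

62423 4692
7793261857 585777432
972957569736599 73131969270780
121469860743542176897 9130233834994022448
15165026233415309047146263 1139873173290531757272228

√177 → a₀=13, period (3,3,2,8,2,3,3,26); ℓ=8 even so k=7
i=0: a=13 ⇒ p=13, q=1
…
i=2: a=3 ⇒ p=133, q=10
…
i=4: a=8 ⇒ p=2581, q=194
i=5: a=2 ⇒ p=5468, q=411
i=6: a=3 ⇒ p=18985, q=1427
i=7: a=3 ⇒ p=62423, q=4692
fundamental: x₁=62423, y₁=4692  (since 3896630929 − 177·22014864 = 1)
n=2: (62423,4692)∘(62423,4692) = (62423·62423+177·4692·4692, 62423·4692+4692·62423) = (7793261857,585777432)
n=3: (7793261857,585777432)∘(62423,4692) = (62423·7793261857+177·4692·585777432, 62423·585777432+4692·7793261857) = (972957569736599,73131969270780)
n=4: (972957569736599,73131969270780)∘(62423,4692) = (62423·972957569736599+177·4692·73131969270780, 62423·73131969270780+4692·972957569736599) = (121469860743542176897,9130233834994022448)
n=5: (121469860743542176897,9130233834994022448)∘(62423,4692) = (62423·121469860743542176897+177·4692·9130233834994022448, 62423·9130233834994022448+4692·121469860743542176897) = (15165026233415309047146263,1139873173290531757272228)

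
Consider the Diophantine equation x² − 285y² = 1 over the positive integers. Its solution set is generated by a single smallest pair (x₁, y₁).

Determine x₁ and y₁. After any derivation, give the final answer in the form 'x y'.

2431 144

√285 = [16; 1,7,2,7,1,32, …], period ℓ=6 (even) → k=5
step 0: (16, 1)  from 16·(1,0) + (0,1)
…
step 2: (135, 8)  from 7·(17,1) + (16,1)
…
step 4: (2144, 127)  from 7·(287,17) + (135,8)
step 5: (2431, 144)  from 1·(2144,127) + (287,17)
→ (2431, 144).  Check: 2431²=5909761, 285·144²=5909760, difference 1.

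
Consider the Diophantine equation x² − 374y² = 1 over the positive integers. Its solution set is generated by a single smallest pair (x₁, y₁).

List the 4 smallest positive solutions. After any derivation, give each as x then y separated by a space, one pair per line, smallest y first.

3365 174
22646449 1171020
152410598405 7880964426
1025723304619201 53038889415960

[19; 2,1,18,1,2,38] for √374; ℓ=6 ⇒ convergent index 5
a_0=19:  p_0=19·1+0=19,  q_0=19·0+1=1
a_1=2:  p_1=2·19+1=39,  q_1=2·1+0=2
a_2=1:  p_2=1·39+19=58,  q_2=1·2+1=3
a_3=18:  p_3=18·58+39=1083,  q_3=18·3+2=56
a_4=1:  p_4=1·1083+58=1141,  q_4=1·56+3=59
a_5=2:  p_5=2·1141+1083=3365,  q_5=2·59+56=174
fundamental: x₁=3365, y₁=174  (since 11323225 − 374·30276 = 1)
n=2: (3365,174)∘(3365,174) = (3365·3365+374·174·174, 3365·174+174·3365) = (22646449,1171020)
n=3: (22646449,1171020)∘(3365,174) = (3365·22646449+374·174·1171020, 3365·1171020+174·22646449) = (152410598405,7880964426)
n=4: (152410598405,7880964426)∘(3365,174) = (3365·152410598405+374·174·7880964426, 3365·7880964426+174·152410598405) = (1025723304619201,53038889415960)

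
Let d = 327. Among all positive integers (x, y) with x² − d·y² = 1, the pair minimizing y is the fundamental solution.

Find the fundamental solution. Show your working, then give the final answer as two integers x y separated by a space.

217 12

d=327: √d = [18; 12,36] (ℓ=2, even), read p_1/q_1
step 0: (18, 1)  from 18·(1,0) + (0,1)
step 1: (217, 12)  from 12·(18,1) + (1,0)
(x₁, y₁) = (217, 12);  217² − 327·12² = 1 ✓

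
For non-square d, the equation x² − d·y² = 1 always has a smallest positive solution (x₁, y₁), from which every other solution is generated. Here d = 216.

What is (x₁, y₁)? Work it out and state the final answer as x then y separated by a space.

485 33

√216 = [14; 1,2,3,2,1,28, …], period ℓ=6 (even) → k=5
a_0=14:  p_0=14·1+0=14,  q_0=14·0+1=1
…
a_2=2:  p_2=2·15+14=44,  q_2=2·1+1=3
…
a_4=2:  p_4=2·147+44=338,  q_4=2·10+3=23
a_5=1:  p_5=1·338+147=485,  q_5=1·23+10=33
→ (485, 33).  Check: 485²=235225, 216·33²=235224, difference 1.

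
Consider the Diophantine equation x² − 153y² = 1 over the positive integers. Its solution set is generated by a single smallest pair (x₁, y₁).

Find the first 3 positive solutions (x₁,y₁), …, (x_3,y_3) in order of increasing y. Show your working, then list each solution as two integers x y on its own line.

√153 → a₀=12, period (2,1,2,2,2,1,2,24); ℓ=8 even so k=7
i=0: a=12 ⇒ p=12, q=1
…
i=2: a=1 ⇒ p=37, q=3
i=3: a=2 ⇒ p=99, q=8
i=4: a=2 ⇒ p=235, q=19
i=5: a=2 ⇒ p=569, q=46
i=6: a=1 ⇒ p=804, q=65
i=7: a=2 ⇒ p=2177, q=176
fundamental: x₁=2177, y₁=176  (since 4739329 − 153·30976 = 1)
k=2:  x_2 = 2177·2177+153·176·176 = 9478657,  y_2 = 2177·176+176·2177 = 766304
k=3:  x_3 = 2177·9478657+153·176·766304 = 41270070401,  y_3 = 2177·766304+176·9478657 = 3336487440

2177 176
9478657 766304
41270070401 3336487440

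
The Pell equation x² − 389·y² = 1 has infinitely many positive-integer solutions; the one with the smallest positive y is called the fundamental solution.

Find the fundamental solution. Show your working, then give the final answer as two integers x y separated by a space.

√389 → a₀=19, period (1,2,1,1,1,1,2,1,38); ℓ=9 odd so k=17
i=0: a=19 ⇒ p=19, q=1
…
i=2: a=2 ⇒ p=59, q=3
i=3: a=1 ⇒ p=79, q=4
…
i=5: a=1 ⇒ p=217, q=11
…
i=8: a=1 ⇒ p=1282, q=65
…
i=11: a=2 ⇒ p=151493, q=7681
…
i=16: a=2 ⇒ p=2376809, q=120509
i=17: a=1 ⇒ p=3287049, q=166660
(x₁, y₁) = (3287049, 166660);  3287049² − 389·166660² = 1 ✓

3287049 166660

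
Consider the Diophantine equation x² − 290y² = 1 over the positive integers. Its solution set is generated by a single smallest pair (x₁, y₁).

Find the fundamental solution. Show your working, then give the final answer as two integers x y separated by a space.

d=290: √d = [17; 34] (ℓ=1, odd), read p_1/q_1
k=0  a_k=17  p_k/q_k = 17/1
k=1  a_k=34  p_k/q_k = 579/34
fundamental: x₁=579, y₁=34  (since 335241 − 290·1156 = 1)

579 34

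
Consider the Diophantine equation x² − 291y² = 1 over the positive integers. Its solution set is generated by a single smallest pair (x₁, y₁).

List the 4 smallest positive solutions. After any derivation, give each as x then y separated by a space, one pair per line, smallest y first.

290 17
168199 9860
97555130 5718783
56581807201 3316884280

d=291: √d = [17; 17,34] (ℓ=2, even), read p_1/q_1
step 0: (17, 1)  from 17·(1,0) + (0,1)
step 1: (290, 17)  from 17·(17,1) + (1,0)
(x₁, y₁) = (290, 17);  290² − 291·17² = 1 ✓
k=2:  x_2 = 290·290+291·17·17 = 168199,  y_2 = 290·17+17·290 = 9860
k=3:  x_3 = 290·168199+291·17·9860 = 97555130,  y_3 = 290·9860+17·168199 = 5718783
k=4:  x_4 = 290·97555130+291·17·5718783 = 56581807201,  y_4 = 290·5718783+17·97555130 = 3316884280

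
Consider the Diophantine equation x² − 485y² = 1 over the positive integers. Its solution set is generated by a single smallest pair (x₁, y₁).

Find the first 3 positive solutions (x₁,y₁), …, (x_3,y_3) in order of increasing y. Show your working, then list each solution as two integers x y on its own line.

[22; 44] for √485; ℓ=1 ⇒ convergent index 1
step 0: (22, 1)  from 22·(1,0) + (0,1)
step 1: (969, 44)  from 44·(22,1) + (1,0)
(x₁, y₁) = (969, 44);  969² − 485·44² = 1 ✓
k=2:  x_2 = 969·969+485·44·44 = 1877921,  y_2 = 969·44+44·969 = 85272
k=3:  x_3 = 969·1877921+485·44·85272 = 3639409929,  y_3 = 969·85272+44·1877921 = 165257092

969 44
1877921 85272
3639409929 165257092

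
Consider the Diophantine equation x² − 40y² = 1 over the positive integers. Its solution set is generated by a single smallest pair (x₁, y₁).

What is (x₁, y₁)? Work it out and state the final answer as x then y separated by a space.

19 3

[6; 3,12] for √40; ℓ=2 ⇒ convergent index 1
step 0: (6, 1)  from 6·(1,0) + (0,1)
step 1: (19, 3)  from 3·(6,1) + (1,0)
(x₁, y₁) = (19, 3);  19² − 40·3² = 1 ✓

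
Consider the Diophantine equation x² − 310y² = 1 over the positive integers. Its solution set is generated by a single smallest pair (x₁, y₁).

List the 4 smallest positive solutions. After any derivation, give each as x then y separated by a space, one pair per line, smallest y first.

848719 48204
1440647881921 81823301352
2445410459391369679 138889981000287972
4150932639366927117300481 235757131569084991314384

d=310: √d = [17; 1,1,1,1,5,…,1,1,34] (ℓ=16, even), read p_15/q_15
step 0: (17, 1)  from 17·(1,0) + (0,1)
step 1: (18, 1)  from 1·(17,1) + (1,0)
step 2: (35, 2)  from 1·(18,1) + (17,1)
…
step 4: (88, 5)  from 1·(53,3) + (35,2)
step 5: (493, 28)  from 5·(88,5) + (53,3)
…
step 8: (5687, 323)  from 2·(2060,117) + (1567,89)
step 9: (7747, 440)  from 1·(5687,323) + (2060,117)
…
step 12: (181315, 10298)  from 1·(152387,8655) + (28928,1643)
…
step 14: (515017, 29251)  from 1·(333702,18953) + (181315,10298)
step 15: (848719, 48204)  from 1·(515017,29251) + (333702,18953)
(x₁, y₁) = (848719, 48204);  848719² − 310·48204² = 1 ✓
k=2:  x_2 = 848719·848719+310·48204·48204 = 1440647881921,  y_2 = 848719·48204+48204·848719 = 81823301352
k=3:  x_3 = 848719·1440647881921+310·48204·81823301352 = 2445410459391369679,  y_3 = 848719·81823301352+48204·1440647881921 = 138889981000287972
k=4:  x_4 = 848719·2445410459391369679+310·48204·138889981000287972 = 4150932639366927117300481,  y_4 = 848719·138889981000287972+48204·2445410459391369679 = 235757131569084991314384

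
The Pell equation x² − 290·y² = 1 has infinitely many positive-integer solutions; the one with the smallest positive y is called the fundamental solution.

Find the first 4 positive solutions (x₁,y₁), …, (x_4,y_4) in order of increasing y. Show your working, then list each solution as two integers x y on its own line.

d=290: √d = [17; 34] (ℓ=1, odd), read p_1/q_1
i=0: a=17 ⇒ p=17, q=1
i=1: a=34 ⇒ p=579, q=34
→ (579, 34).  Check: 579²=335241, 290·34²=335240, difference 1.
n=2: (579,34)∘(579,34) = (579·579+290·34·34, 579·34+34·579) = (670481,39372)
n=3: (670481,39372)∘(579,34) = (579·670481+290·34·39372, 579·39372+34·670481) = (776416419,45592742)
n=4: (776416419,45592742)∘(579,34) = (579·776416419+290·34·45592742, 579·45592742+34·776416419) = (899089542721,52796355864)

579 34
670481 39372
776416419 45592742
899089542721 52796355864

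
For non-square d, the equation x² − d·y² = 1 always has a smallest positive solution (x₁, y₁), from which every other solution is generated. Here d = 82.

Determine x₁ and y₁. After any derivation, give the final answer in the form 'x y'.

d=82: √d = [9; 18] (ℓ=1, odd), read p_1/q_1
k=0  a_k=9  p_k/q_k = 9/1
k=1  a_k=18  p_k/q_k = 163/18
→ (163, 18).  Check: 163²=26569, 82·18²=26568, difference 1.

163 18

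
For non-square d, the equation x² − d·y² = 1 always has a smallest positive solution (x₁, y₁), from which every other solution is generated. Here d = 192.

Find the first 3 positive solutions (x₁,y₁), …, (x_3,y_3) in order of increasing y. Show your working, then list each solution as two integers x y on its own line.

√192 → a₀=13, period (1,5,1,26); ℓ=4 even so k=3
a_0=13:  p_0=13·1+0=13,  q_0=13·0+1=1
a_1=1:  p_1=1·13+1=14,  q_1=1·1+0=1
a_2=5:  p_2=5·14+13=83,  q_2=5·1+1=6
a_3=1:  p_3=1·83+14=97,  q_3=1·6+1=7
fundamental: x₁=97, y₁=7  (since 9409 − 192·49 = 1)
(97+7√192)^2 = 18817 + 1358√192
(97+7√192)^3 = 3650401 + 263445√192

97 7
18817 1358
3650401 263445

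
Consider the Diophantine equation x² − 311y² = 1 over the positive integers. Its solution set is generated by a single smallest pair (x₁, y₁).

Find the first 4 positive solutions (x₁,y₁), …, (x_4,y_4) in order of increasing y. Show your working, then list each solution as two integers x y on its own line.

[17; 1,1,1,2,1,…,1,1,34] for √311; ℓ=16 ⇒ convergent index 15
k=0  a_k=17  p_k/q_k = 17/1
…
k=2  a_k=1  p_k/q_k = 35/2
k=3  a_k=1  p_k/q_k = 53/3
k=4  a_k=2  p_k/q_k = 141/8
…
k=6  a_k=6  p_k/q_k = 1305/74
k=7  a_k=3  p_k/q_k = 4109/233
…
k=9  a_k=3  p_k/q_k = 217583/12338
k=10  a_k=6  p_k/q_k = 1376656/78063
…
k=14  a_k=1  p_k/q_k = 10724507/608131
k=15  a_k=1  p_k/q_k = 16883880/957397
fundamental: x₁=16883880, y₁=957397  (since 285065403854400 − 311·916609015609 = 1)
(x_2, y_2) = (16883880·16883880 + 311·957397·957397, 16883880·957397 + 957397·16883880) = (570130807708799, 32329152120720)
(x_3, y_3) = (16883880·570130807708799 + 311·957397·32329152120720, 16883880·32329152120720 + 957397·570130807708799) = (19252040283316857636360, 1091683049815963029803)
(x_4, y_4) = (16883880·19252040283316857636360 + 311·957397·1091683049815963029803, 16883880·1091683049815963029803 + 957397·19252040283316857636360) = (650098275797375082487964044801, 36863691222253451430108430560)

16883880 957397
570130807708799 32329152120720
19252040283316857636360 1091683049815963029803
650098275797375082487964044801 36863691222253451430108430560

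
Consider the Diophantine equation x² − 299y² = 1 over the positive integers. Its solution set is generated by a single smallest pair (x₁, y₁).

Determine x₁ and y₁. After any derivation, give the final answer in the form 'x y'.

d=299: √d = [17; 3,2,3,34] (ℓ=4, even), read p_3/q_3
a_0=17:  p_0=17·1+0=17,  q_0=17·0+1=1
…
a_2=2:  p_2=2·52+17=121,  q_2=2·3+1=7
a_3=3:  p_3=3·121+52=415,  q_3=3·7+3=24
fundamental: x₁=415, y₁=24  (since 172225 − 299·576 = 1)

415 24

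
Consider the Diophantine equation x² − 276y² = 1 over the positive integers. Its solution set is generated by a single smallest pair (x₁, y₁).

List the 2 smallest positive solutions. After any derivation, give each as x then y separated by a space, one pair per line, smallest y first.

√276 = [16; 1,1,1,1,2,2,2,1,1,1,1,32, …], period ℓ=12 (even) → k=11
a_0=16:  p_0=16·1+0=16,  q_0=16·0+1=1
…
a_2=1:  p_2=1·17+16=33,  q_2=1·1+1=2
…
a_5=2:  p_5=2·83+50=216,  q_5=2·5+3=13
a_6=2:  p_6=2·216+83=515,  q_6=2·13+5=31
…
a_9=1:  p_9=1·1761+1246=3007,  q_9=1·106+75=181
a_10=1:  p_10=1·3007+1761=4768,  q_10=1·181+106=287
a_11=1:  p_11=1·4768+3007=7775,  q_11=1·287+181=468
→ (7775, 468).  Check: 7775²=60450625, 276·468²=60450624, difference 1.
n=2: (7775,468)∘(7775,468) = (7775·7775+276·468·468, 7775·468+468·7775) = (120901249,7277400)

7775 468
120901249 7277400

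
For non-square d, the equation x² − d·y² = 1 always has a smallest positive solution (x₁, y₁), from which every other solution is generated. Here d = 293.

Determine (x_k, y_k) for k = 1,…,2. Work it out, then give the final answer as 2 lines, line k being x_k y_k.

d=293: √d = [17; 8,1,1,8,34] (ℓ=5, odd), read p_9/q_9
i=0: a=17 ⇒ p=17, q=1
i=1: a=8 ⇒ p=137, q=8
i=2: a=1 ⇒ p=154, q=9
…
i=4: a=8 ⇒ p=2482, q=145
i=5: a=34 ⇒ p=84679, q=4947
i=6: a=8 ⇒ p=679914, q=39721
i=7: a=1 ⇒ p=764593, q=44668
i=8: a=1 ⇒ p=1444507, q=84389
i=9: a=8 ⇒ p=12320649, q=719780
→ (12320649, 719780).  Check: 12320649²=151798391781201, 293·719780²=151798391781200, difference 1.
(12320649+719780√293)^2 = 303596783562401 + 17736313474440√293

12320649 719780
303596783562401 17736313474440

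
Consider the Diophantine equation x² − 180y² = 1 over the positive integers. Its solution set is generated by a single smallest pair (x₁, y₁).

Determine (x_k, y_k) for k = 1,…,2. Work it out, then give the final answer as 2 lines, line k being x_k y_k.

[13; 2,2,2,26] for √180; ℓ=4 ⇒ convergent index 3
step 0: (13, 1)  from 13·(1,0) + (0,1)
step 1: (27, 2)  from 2·(13,1) + (1,0)
step 2: (67, 5)  from 2·(27,2) + (13,1)
step 3: (161, 12)  from 2·(67,5) + (27,2)
→ (161, 12).  Check: 161²=25921, 180·12²=25920, difference 1.
k=2:  x_2 = 161·161+180·12·12 = 51841,  y_2 = 161·12+12·161 = 3864

161 12
51841 3864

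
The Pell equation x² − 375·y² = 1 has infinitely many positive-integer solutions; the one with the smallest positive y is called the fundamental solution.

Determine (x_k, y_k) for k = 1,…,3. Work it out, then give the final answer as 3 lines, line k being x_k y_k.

d=375: √d = [19; 2,1,2,1,5,1,2,1,2,38] (ℓ=10, even), read p_9/q_9
a_0=19:  p_0=19·1+0=19,  q_0=19·0+1=1
…
a_8=1:  p_8=1·4086+1433=5519,  q_8=1·211+74=285
a_9=2:  p_9=2·5519+4086=15124,  q_9=2·285+211=781
→ (15124, 781).  Check: 15124²=228735376, 375·781²=228735375, difference 1.
(x_2, y_2) = (15124·15124 + 375·781·781, 15124·781 + 781·15124) = (457470751, 23623688)
(x_3, y_3) = (15124·457470751 + 375·781·23623688, 15124·23623688 + 781·457470751) = (13837575261124, 714569313843)

15124 781
457470751 23623688
13837575261124 714569313843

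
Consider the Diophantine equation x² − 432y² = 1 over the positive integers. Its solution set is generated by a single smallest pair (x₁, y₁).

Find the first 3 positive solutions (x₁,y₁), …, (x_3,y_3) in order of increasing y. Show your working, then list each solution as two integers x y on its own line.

√432 → a₀=20, period (1,3,1,1,1,3,1,40); ℓ=8 even so k=7
k=0  a_k=20  p_k/q_k = 20/1
k=1  a_k=1  p_k/q_k = 21/1
k=2  a_k=3  p_k/q_k = 83/4
k=3  a_k=1  p_k/q_k = 104/5
…
k=5  a_k=1  p_k/q_k = 291/14
k=6  a_k=3  p_k/q_k = 1060/51
k=7  a_k=1  p_k/q_k = 1351/65
(x₁, y₁) = (1351, 65);  1351² − 432·65² = 1 ✓
(x_2, y_2) = (1351·1351 + 432·65·65, 1351·65 + 65·1351) = (3650401, 175630)
(x_3, y_3) = (1351·3650401 + 432·65·175630, 1351·175630 + 65·3650401) = (9863382151, 474552195)

1351 65
3650401 175630
9863382151 474552195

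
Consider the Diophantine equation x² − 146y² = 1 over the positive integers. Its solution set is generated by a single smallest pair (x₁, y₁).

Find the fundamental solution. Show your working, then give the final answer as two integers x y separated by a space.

145 12

√146 = [12; 12,24, …], period ℓ=2 (even) → k=1
i=0: a=12 ⇒ p=12, q=1
i=1: a=12 ⇒ p=145, q=12
(x₁, y₁) = (145, 12);  145² − 146·12² = 1 ✓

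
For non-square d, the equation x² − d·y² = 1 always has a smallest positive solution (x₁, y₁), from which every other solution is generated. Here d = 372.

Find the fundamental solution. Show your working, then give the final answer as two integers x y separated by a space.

12151 630

√372 = [19; 3,2,12,2,3,38, …], period ℓ=6 (even) → k=5
step 0: (19, 1)  from 19·(1,0) + (0,1)
step 1: (58, 3)  from 3·(19,1) + (1,0)
step 2: (135, 7)  from 2·(58,3) + (19,1)
…
step 4: (3491, 181)  from 2·(1678,87) + (135,7)
step 5: (12151, 630)  from 3·(3491,181) + (1678,87)
→ (12151, 630).  Check: 12151²=147646801, 372·630²=147646800, difference 1.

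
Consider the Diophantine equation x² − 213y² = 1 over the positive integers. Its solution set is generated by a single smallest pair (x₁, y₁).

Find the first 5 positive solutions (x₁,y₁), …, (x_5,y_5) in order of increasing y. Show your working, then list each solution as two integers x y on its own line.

194399 13320
75581942401 5178789360
29386108041429599 2013502945575960
11425260034216163289601 782845918228863306720
4442118250753789746628859999 304368927313532092980546600

√213 → a₀=14, period (1,1,2,6,1,8,1,6,2,1,1,28); ℓ=12 even so k=11
i=0: a=14 ⇒ p=14, q=1
i=1: a=1 ⇒ p=15, q=1
i=2: a=1 ⇒ p=29, q=2
i=3: a=2 ⇒ p=73, q=5
i=4: a=6 ⇒ p=467, q=32
i=5: a=1 ⇒ p=540, q=37
i=6: a=8 ⇒ p=4787, q=328
i=7: a=1 ⇒ p=5327, q=365
i=8: a=6 ⇒ p=36749, q=2518
i=9: a=2 ⇒ p=78825, q=5401
i=10: a=1 ⇒ p=115574, q=7919
i=11: a=1 ⇒ p=194399, q=13320
fundamental: x₁=194399, y₁=13320  (since 37790971201 − 213·177422400 = 1)
n=2: (194399,13320)∘(194399,13320) = (194399·194399+213·13320·13320, 194399·13320+13320·194399) = (75581942401,5178789360)
n=3: (75581942401,5178789360)∘(194399,13320) = (194399·75581942401+213·13320·5178789360, 194399·5178789360+13320·75581942401) = (29386108041429599,2013502945575960)
n=4: (29386108041429599,2013502945575960)∘(194399,13320) = (194399·29386108041429599+213·13320·2013502945575960, 194399·2013502945575960+13320·29386108041429599) = (11425260034216163289601,782845918228863306720)
n=5: (11425260034216163289601,782845918228863306720)∘(194399,13320) = (194399·11425260034216163289601+213·13320·782845918228863306720, 194399·782845918228863306720+13320·11425260034216163289601) = (4442118250753789746628859999,304368927313532092980546600)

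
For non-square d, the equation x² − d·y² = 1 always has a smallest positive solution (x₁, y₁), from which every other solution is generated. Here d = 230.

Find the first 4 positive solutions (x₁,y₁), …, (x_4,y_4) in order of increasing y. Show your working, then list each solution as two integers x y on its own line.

91 6
16561 1092
3014011 198738
548533441 36169224

[15; 6,30] for √230; ℓ=2 ⇒ convergent index 1
i=0: a=15 ⇒ p=15, q=1
i=1: a=6 ⇒ p=91, q=6
(x₁, y₁) = (91, 6);  91² − 230·6² = 1 ✓
(91+6√230)^2 = 16561 + 1092√230
(91+6√230)^3 = 3014011 + 198738√230
(91+6√230)^4 = 548533441 + 36169224√230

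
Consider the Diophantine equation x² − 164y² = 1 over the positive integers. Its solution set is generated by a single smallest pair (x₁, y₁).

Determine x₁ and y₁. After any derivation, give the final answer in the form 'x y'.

2049 160

√164 = [12; 1,4,6,4,1,24, …], period ℓ=6 (even) → k=5
a_0=12:  p_0=12·1+0=12,  q_0=12·0+1=1
…
a_3=6:  p_3=6·64+13=397,  q_3=6·5+1=31
a_4=4:  p_4=4·397+64=1652,  q_4=4·31+5=129
a_5=1:  p_5=1·1652+397=2049,  q_5=1·129+31=160
(x₁, y₁) = (2049, 160);  2049² − 164·160² = 1 ✓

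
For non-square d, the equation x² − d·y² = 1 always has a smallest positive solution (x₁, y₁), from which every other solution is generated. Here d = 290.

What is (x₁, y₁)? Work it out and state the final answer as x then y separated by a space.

579 34

[17; 34] for √290; ℓ=1 ⇒ convergent index 1
i=0: a=17 ⇒ p=17, q=1
i=1: a=34 ⇒ p=579, q=34
→ (579, 34).  Check: 579²=335241, 290·34²=335240, difference 1.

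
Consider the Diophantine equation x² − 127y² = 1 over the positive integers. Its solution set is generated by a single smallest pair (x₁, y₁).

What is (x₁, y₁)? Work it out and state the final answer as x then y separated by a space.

4730624 419775

d=127: √d = [11; 3,1,2,2,7,11,7,2,2,1,3,22] (ℓ=12, even), read p_11/q_11
i=0: a=11 ⇒ p=11, q=1
i=1: a=3 ⇒ p=34, q=3
i=2: a=1 ⇒ p=45, q=4
…
i=4: a=2 ⇒ p=293, q=26
i=5: a=7 ⇒ p=2175, q=193
…
i=8: a=2 ⇒ p=367620, q=32621
…
i=10: a=1 ⇒ p=1274561, q=113099
i=11: a=3 ⇒ p=4730624, q=419775
(x₁, y₁) = (4730624, 419775);  4730624² − 127·419775² = 1 ✓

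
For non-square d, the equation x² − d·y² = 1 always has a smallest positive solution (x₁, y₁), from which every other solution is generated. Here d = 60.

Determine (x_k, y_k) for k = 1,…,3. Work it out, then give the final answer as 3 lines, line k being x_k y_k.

31 4
1921 248
119071 15372

√60 = [7; 1,2,1,14, …], period ℓ=4 (even) → k=3
k=0  a_k=7  p_k/q_k = 7/1
k=1  a_k=1  p_k/q_k = 8/1
k=2  a_k=2  p_k/q_k = 23/3
k=3  a_k=1  p_k/q_k = 31/4
→ (31, 4).  Check: 31²=961, 60·4²=960, difference 1.
k=2:  x_2 = 31·31+60·4·4 = 1921,  y_2 = 31·4+4·31 = 248
k=3:  x_3 = 31·1921+60·4·248 = 119071,  y_3 = 31·248+4·1921 = 15372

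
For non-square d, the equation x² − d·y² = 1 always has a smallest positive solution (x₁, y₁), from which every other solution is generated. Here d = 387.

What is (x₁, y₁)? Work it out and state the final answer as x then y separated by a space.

d=387: √d = [19; 1,2,19,2,1,38] (ℓ=6, even), read p_5/q_5
step 0: (19, 1)  from 19·(1,0) + (0,1)
…
step 4: (2341, 119)  from 2·(1141,58) + (59,3)
step 5: (3482, 177)  from 1·(2341,119) + (1141,58)
fundamental: x₁=3482, y₁=177  (since 12124324 − 387·31329 = 1)

3482 177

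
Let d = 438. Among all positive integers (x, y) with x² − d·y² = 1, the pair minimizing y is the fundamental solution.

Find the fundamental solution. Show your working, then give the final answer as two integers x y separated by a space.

293 14

√438 = [20; 1,12,1,40, …], period ℓ=4 (even) → k=3
k=0  a_k=20  p_k/q_k = 20/1
k=1  a_k=1  p_k/q_k = 21/1
k=2  a_k=12  p_k/q_k = 272/13
k=3  a_k=1  p_k/q_k = 293/14
(x₁, y₁) = (293, 14);  293² − 438·14² = 1 ✓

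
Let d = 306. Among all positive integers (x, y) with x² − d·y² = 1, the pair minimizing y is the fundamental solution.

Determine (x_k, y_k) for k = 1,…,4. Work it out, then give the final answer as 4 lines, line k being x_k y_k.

35 2
2449 140
171395 9798
11995201 685720

[17; 2,34] for √306; ℓ=2 ⇒ convergent index 1
a_0=17:  p_0=17·1+0=17,  q_0=17·0+1=1
a_1=2:  p_1=2·17+1=35,  q_1=2·1+0=2
→ (35, 2).  Check: 35²=1225, 306·2²=1224, difference 1.
n=2: (35,2)∘(35,2) = (35·35+306·2·2, 35·2+2·35) = (2449,140)
n=3: (2449,140)∘(35,2) = (35·2449+306·2·140, 35·140+2·2449) = (171395,9798)
n=4: (171395,9798)∘(35,2) = (35·171395+306·2·9798, 35·9798+2·171395) = (11995201,685720)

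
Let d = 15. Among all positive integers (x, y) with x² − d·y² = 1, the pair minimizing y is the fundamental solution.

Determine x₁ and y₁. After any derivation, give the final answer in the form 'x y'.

√15 → a₀=3, period (1,6); ℓ=2 even so k=1
a_0=3:  p_0=3·1+0=3,  q_0=3·0+1=1
a_1=1:  p_1=1·3+1=4,  q_1=1·1+0=1
fundamental: x₁=4, y₁=1  (since 16 − 15·1 = 1)

4 1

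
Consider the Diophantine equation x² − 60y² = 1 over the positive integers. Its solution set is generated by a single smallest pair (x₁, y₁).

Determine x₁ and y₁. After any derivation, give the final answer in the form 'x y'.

31 4

√60 → a₀=7, period (1,2,1,14); ℓ=4 even so k=3
k=0  a_k=7  p_k/q_k = 7/1
k=1  a_k=1  p_k/q_k = 8/1
k=2  a_k=2  p_k/q_k = 23/3
k=3  a_k=1  p_k/q_k = 31/4
(x₁, y₁) = (31, 4);  31² − 60·4² = 1 ✓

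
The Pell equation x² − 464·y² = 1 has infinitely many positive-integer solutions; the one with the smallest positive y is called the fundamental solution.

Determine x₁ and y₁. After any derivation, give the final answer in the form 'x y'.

√464 = [21; 1,1,5,1,1,1,5,1,1,42, …], period ℓ=10 (even) → k=9
i=0: a=21 ⇒ p=21, q=1
…
i=2: a=1 ⇒ p=43, q=2
…
i=4: a=1 ⇒ p=280, q=13
…
i=7: a=5 ⇒ p=4502, q=209
i=8: a=1 ⇒ p=5299, q=246
i=9: a=1 ⇒ p=9801, q=455
(x₁, y₁) = (9801, 455);  9801² − 464·455² = 1 ✓

9801 455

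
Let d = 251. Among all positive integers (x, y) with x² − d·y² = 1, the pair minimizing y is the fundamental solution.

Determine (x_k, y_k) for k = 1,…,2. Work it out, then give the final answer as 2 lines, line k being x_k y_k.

[15; 1,5,2,1,2,…,5,1,30] for √251; ℓ=14 ⇒ convergent index 13
a_0=15:  p_0=15·1+0=15,  q_0=15·0+1=1
a_1=1:  p_1=1·15+1=16,  q_1=1·1+0=1
…
a_4=1:  p_4=1·206+95=301,  q_4=1·13+6=19
…
a_8=2:  p_8=2·29563+1917=61043,  q_8=2·1866+121=3853
a_9=2:  p_9=2·61043+29563=151649,  q_9=2·3853+1866=9572
…
a_11=2:  p_11=2·212692+151649=577033,  q_11=2·13425+9572=36422
a_12=5:  p_12=5·577033+212692=3097857,  q_12=5·36422+13425=195535
a_13=1:  p_13=1·3097857+577033=3674890,  q_13=1·195535+36422=231957
fundamental: x₁=3674890, y₁=231957  (since 13504816512100 − 251·53804049849 = 1)
k=2:  x_2 = 3674890·3674890+251·231957·231957 = 27009633024199,  y_2 = 3674890·231957+231957·3674890 = 1704832919460

3674890 231957
27009633024199 1704832919460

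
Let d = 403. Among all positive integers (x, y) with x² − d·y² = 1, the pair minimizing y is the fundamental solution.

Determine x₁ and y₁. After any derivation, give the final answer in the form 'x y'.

[20; 13,2,1,3,1,3,1,2,13,40] for √403; ℓ=10 ⇒ convergent index 9
i=0: a=20 ⇒ p=20, q=1
i=1: a=13 ⇒ p=261, q=13
i=2: a=2 ⇒ p=542, q=27
…
i=4: a=3 ⇒ p=2951, q=147
i=5: a=1 ⇒ p=3754, q=187
i=6: a=3 ⇒ p=14213, q=708
i=7: a=1 ⇒ p=17967, q=895
i=8: a=2 ⇒ p=50147, q=2498
i=9: a=13 ⇒ p=669878, q=33369
(x₁, y₁) = (669878, 33369);  669878² − 403·33369² = 1 ✓

669878 33369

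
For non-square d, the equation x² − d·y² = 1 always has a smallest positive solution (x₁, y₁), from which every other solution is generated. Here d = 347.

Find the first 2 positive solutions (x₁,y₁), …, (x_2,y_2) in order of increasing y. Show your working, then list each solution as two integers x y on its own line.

√347 = [18; 1,1,1,2,4,…,1,1,36, …], period ℓ=14 (even) → k=13
i=0: a=18 ⇒ p=18, q=1
…
i=11: a=1 ⇒ p=238717, q=12815
i=12: a=1 ⇒ p=402885, q=21628
i=13: a=1 ⇒ p=641602, q=34443
→ (641602, 34443).  Check: 641602²=411653126404, 347·34443²=411653126403, difference 1.
k=2:  x_2 = 641602·641602+347·34443·34443 = 823306252807,  y_2 = 641602·34443+34443·641602 = 44197395372

641602 34443
823306252807 44197395372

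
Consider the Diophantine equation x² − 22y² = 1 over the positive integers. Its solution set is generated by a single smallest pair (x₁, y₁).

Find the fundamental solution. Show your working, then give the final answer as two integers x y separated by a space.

197 42

√22 → a₀=4, period (1,2,4,2,1,8); ℓ=6 even so k=5
i=0: a=4 ⇒ p=4, q=1
…
i=3: a=4 ⇒ p=61, q=13
i=4: a=2 ⇒ p=136, q=29
i=5: a=1 ⇒ p=197, q=42
→ (197, 42).  Check: 197²=38809, 22·42²=38808, difference 1.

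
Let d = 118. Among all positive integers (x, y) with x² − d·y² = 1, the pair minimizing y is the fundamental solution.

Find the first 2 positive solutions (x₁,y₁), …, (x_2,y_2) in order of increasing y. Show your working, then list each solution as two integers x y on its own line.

306917 28254
188396089777 17343265836

[10; 1,6,3,2,10,2,3,6,1,20] for √118; ℓ=10 ⇒ convergent index 9
a_0=10:  p_0=10·1+0=10,  q_0=10·0+1=1
…
a_2=6:  p_2=6·11+10=76,  q_2=6·1+1=7
…
a_8=6:  p_8=6·42115+12112=264802,  q_8=6·3877+1115=24377
a_9=1:  p_9=1·264802+42115=306917,  q_9=1·24377+3877=28254
→ (306917, 28254).  Check: 306917²=94198044889, 118·28254²=94198044888, difference 1.
(x_2, y_2) = (306917·306917 + 118·28254·28254, 306917·28254 + 28254·306917) = (188396089777, 17343265836)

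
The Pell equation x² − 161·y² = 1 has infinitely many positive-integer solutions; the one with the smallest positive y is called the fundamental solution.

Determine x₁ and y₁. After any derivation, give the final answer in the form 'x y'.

d=161: √d = [12; 1,2,4,1,2,1,4,2,1,24] (ℓ=10, even), read p_9/q_9
a_0=12:  p_0=12·1+0=12,  q_0=12·0+1=1
a_1=1:  p_1=1·12+1=13,  q_1=1·1+0=1
a_2=2:  p_2=2·13+12=38,  q_2=2·1+1=3
a_3=4:  p_3=4·38+13=165,  q_3=4·3+1=13
a_4=1:  p_4=1·165+38=203,  q_4=1·13+3=16
a_5=2:  p_5=2·203+165=571,  q_5=2·16+13=45
…
a_7=4:  p_7=4·774+571=3667,  q_7=4·61+45=289
a_8=2:  p_8=2·3667+774=8108,  q_8=2·289+61=639
a_9=1:  p_9=1·8108+3667=11775,  q_9=1·639+289=928
→ (11775, 928).  Check: 11775²=138650625, 161·928²=138650624, difference 1.

11775 928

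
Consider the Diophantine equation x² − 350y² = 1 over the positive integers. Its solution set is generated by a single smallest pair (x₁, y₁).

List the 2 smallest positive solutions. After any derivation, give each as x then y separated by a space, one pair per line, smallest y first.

449 24
403201 21552

d=350: √d = [18; 1,2,2,2,1,36] (ℓ=6, even), read p_5/q_5
step 0: (18, 1)  from 18·(1,0) + (0,1)
step 1: (19, 1)  from 1·(18,1) + (1,0)
step 2: (56, 3)  from 2·(19,1) + (18,1)
step 3: (131, 7)  from 2·(56,3) + (19,1)
step 4: (318, 17)  from 2·(131,7) + (56,3)
step 5: (449, 24)  from 1·(318,17) + (131,7)
→ (449, 24).  Check: 449²=201601, 350·24²=201600, difference 1.
k=2:  x_2 = 449·449+350·24·24 = 403201,  y_2 = 449·24+24·449 = 21552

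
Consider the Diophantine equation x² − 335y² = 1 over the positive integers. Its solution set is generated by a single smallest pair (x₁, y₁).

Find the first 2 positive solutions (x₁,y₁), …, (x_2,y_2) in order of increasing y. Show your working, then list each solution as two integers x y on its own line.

604 33
729631 39864

√335 = [18; 3,3,3,36, …], period ℓ=4 (even) → k=3
k=0  a_k=18  p_k/q_k = 18/1
…
k=2  a_k=3  p_k/q_k = 183/10
k=3  a_k=3  p_k/q_k = 604/33
→ (604, 33).  Check: 604²=364816, 335·33²=364815, difference 1.
(x_2, y_2) = (604·604 + 335·33·33, 604·33 + 33·604) = (729631, 39864)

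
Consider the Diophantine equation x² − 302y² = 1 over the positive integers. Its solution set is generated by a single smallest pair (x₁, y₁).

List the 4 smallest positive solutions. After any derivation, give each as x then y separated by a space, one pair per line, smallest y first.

[17; 2,1,1,1,4,…,1,2,34] for √302; ℓ=16 ⇒ convergent index 15
i=0: a=17 ⇒ p=17, q=1
i=1: a=2 ⇒ p=35, q=2
i=2: a=1 ⇒ p=52, q=3
i=3: a=1 ⇒ p=87, q=5
…
i=5: a=4 ⇒ p=643, q=37
i=6: a=2 ⇒ p=1425, q=82
i=7: a=1 ⇒ p=2068, q=119
i=8: a=16 ⇒ p=34513, q=1986
i=9: a=1 ⇒ p=36581, q=2105
…
i=11: a=4 ⇒ p=467281, q=26889
i=12: a=1 ⇒ p=574956, q=33085
…
i=14: a=1 ⇒ p=1617193, q=93059
i=15: a=2 ⇒ p=4276623, q=246092
(x₁, y₁) = (4276623, 246092);  4276623² − 302·246092² = 1 ✓
(x_2, y_2) = (4276623·4276623 + 302·246092·246092, 4276623·246092 + 246092·4276623) = (36579008568257, 2104885414632)
(x_3, y_3) = (4276623·36579008568257 + 302·246092·2104885414632, 4276623·2104885414632 + 246092·36579008568257) = (312869258720405635599, 18003602753159249380)
(x_4, y_4) = (4276623·312869258720405635599 + 302·246092·18003602753159249380, 4276623·18003602753159249380 + 246092·312869258720405635599) = (2676047735673238042056036097, 153989243234046232237072848)

4276623 246092
36579008568257 2104885414632
312869258720405635599 18003602753159249380
2676047735673238042056036097 153989243234046232237072848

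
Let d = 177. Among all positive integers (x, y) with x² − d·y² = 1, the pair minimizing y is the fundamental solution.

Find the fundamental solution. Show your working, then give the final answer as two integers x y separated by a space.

62423 4692

√177 → a₀=13, period (3,3,2,8,2,3,3,26); ℓ=8 even so k=7
step 0: (13, 1)  from 13·(1,0) + (0,1)
step 1: (40, 3)  from 3·(13,1) + (1,0)
…
step 3: (306, 23)  from 2·(133,10) + (40,3)
…
step 5: (5468, 411)  from 2·(2581,194) + (306,23)
step 6: (18985, 1427)  from 3·(5468,411) + (2581,194)
step 7: (62423, 4692)  from 3·(18985,1427) + (5468,411)
→ (62423, 4692).  Check: 62423²=3896630929, 177·4692²=3896630928, difference 1.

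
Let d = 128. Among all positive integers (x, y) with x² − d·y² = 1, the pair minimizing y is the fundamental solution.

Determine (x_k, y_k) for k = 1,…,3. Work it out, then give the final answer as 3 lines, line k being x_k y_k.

d=128: √d = [11; 3,5,3,22] (ℓ=4, even), read p_3/q_3
i=0: a=11 ⇒ p=11, q=1
i=1: a=3 ⇒ p=34, q=3
i=2: a=5 ⇒ p=181, q=16
i=3: a=3 ⇒ p=577, q=51
→ (577, 51).  Check: 577²=332929, 128·51²=332928, difference 1.
n=2: (577,51)∘(577,51) = (577·577+128·51·51, 577·51+51·577) = (665857,58854)
n=3: (665857,58854)∘(577,51) = (577·665857+128·51·58854, 577·58854+51·665857) = (768398401,67917465)

577 51
665857 58854
768398401 67917465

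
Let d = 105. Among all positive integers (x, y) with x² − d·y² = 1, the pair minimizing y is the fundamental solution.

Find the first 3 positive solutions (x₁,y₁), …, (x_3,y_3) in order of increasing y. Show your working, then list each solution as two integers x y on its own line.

41 4
3361 328
275561 26892

d=105: √d = [10; 4,20] (ℓ=2, even), read p_1/q_1
i=0: a=10 ⇒ p=10, q=1
i=1: a=4 ⇒ p=41, q=4
→ (41, 4).  Check: 41²=1681, 105·4²=1680, difference 1.
(x_2, y_2) = (41·41 + 105·4·4, 41·4 + 4·41) = (3361, 328)
(x_3, y_3) = (41·3361 + 105·4·328, 41·328 + 4·3361) = (275561, 26892)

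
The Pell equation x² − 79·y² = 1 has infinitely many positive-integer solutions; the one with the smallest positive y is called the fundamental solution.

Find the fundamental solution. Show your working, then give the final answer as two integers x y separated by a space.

80 9

[8; 1,7,1,16] for √79; ℓ=4 ⇒ convergent index 3
i=0: a=8 ⇒ p=8, q=1
…
i=2: a=7 ⇒ p=71, q=8
i=3: a=1 ⇒ p=80, q=9
fundamental: x₁=80, y₁=9  (since 6400 − 79·81 = 1)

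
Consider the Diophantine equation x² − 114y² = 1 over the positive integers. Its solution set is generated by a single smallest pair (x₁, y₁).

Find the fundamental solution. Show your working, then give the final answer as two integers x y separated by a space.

[10; 1,2,10,2,1,20] for √114; ℓ=6 ⇒ convergent index 5
a_0=10:  p_0=10·1+0=10,  q_0=10·0+1=1
…
a_3=10:  p_3=10·32+11=331,  q_3=10·3+1=31
a_4=2:  p_4=2·331+32=694,  q_4=2·31+3=65
a_5=1:  p_5=1·694+331=1025,  q_5=1·65+31=96
(x₁, y₁) = (1025, 96);  1025² − 114·96² = 1 ✓

1025 96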